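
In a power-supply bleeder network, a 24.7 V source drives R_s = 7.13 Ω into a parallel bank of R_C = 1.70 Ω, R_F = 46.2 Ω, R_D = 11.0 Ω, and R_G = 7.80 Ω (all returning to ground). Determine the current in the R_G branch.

I ≈ 0.458 A

Equivalent of the parallel group: R_p = 1.206 Ω.
V_A by voltage divider: V_A = 24.7 × 1.206/(7.13 + 1.206) = 3.574 V.
Branch current I = V_A/R_G = 3.574/7.80 = 0.4582 A.
(Check via current divider: I_total = 2.963 A; share G_k/ΣG = 0.1547 → same result.)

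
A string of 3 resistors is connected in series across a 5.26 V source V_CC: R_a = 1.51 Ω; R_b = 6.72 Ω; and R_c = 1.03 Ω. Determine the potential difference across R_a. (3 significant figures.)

V ≈ 0.858 V

Total series resistance ΣR = 1.51 + 6.72 + 1.03 = 9.260 Ω.
V = V_CC · R/ΣR = 5.26 × 0.1631 = 0.8577 V.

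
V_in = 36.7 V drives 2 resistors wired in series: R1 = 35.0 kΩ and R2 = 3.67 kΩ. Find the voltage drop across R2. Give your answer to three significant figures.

Series total: ΣR = 35.0 + 3.67 = 38.67 kΩ.
V = V_in · R/ΣR = 36.7 × 0.09491 = 3.483 V.

V ≈ 3.48 V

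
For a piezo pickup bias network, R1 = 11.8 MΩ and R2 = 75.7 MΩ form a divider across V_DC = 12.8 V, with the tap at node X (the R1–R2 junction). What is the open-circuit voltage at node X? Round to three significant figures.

V_th ≈ 11.1 V

Open-circuit (no load on X): V_th = V_DC · R2/(R1 + R2) = 12.8 × 75.7/(11.80 + 75.7) = 11.07 V.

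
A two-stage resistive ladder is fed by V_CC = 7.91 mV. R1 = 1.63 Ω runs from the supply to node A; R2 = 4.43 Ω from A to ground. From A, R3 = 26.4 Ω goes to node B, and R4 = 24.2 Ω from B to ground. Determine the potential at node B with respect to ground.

V_B ≈ 2.70 mV

Looking into the second stage from A: R3 + R4 = 50.60 Ω appears in parallel with R2.
Effective lower resistance at A: R2 ‖ 50.60 = 4.073 Ω.
So V_A = 7.91 × 0.7142 = 5.649 mV.
Then the unloaded second divider: V_B = V_A × R4/(R3+R4) = 5.649 × 0.4783 = 2.702 mV.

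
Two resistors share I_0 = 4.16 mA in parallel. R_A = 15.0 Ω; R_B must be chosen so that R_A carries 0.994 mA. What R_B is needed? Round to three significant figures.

Two-branch current divider: I_A = I_0 · R_B/(R_A + R_B).
With f = 0.2389, R_B = R_A · f/(1−f) = 15.0 × 0.3140 = 4.709 Ω.

R_B ≈ 4.71 Ω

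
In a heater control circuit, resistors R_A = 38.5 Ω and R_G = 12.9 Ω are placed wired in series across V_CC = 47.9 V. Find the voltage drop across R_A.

Series total: ΣR = 38.5 + 12.9 = 51.40 Ω.
V = V_CC · R/ΣR = 47.9 × 0.7490 = 35.88 V.

V ≈ 35.9 V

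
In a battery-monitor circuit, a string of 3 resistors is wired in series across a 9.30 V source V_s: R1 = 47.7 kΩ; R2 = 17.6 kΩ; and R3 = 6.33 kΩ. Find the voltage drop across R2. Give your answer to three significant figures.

V ≈ 2.29 V

Series total: ΣR = 47.7 + 17.6 + 6.33 = 71.63 kΩ.
Voltage divider: V = V_s · (17.60 / 71.63) = 9.30 × 0.2457 = 2.285 V.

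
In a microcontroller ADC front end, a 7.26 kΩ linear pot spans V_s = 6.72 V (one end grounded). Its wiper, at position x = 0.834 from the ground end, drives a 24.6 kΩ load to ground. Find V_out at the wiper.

V_out ≈ 5.38 V

Split the track: R_lower = x·R_p = 6.055 kΩ, R_upper = (1−x)·R_p = 1.205 kΩ.
R_L loads the lower segment: effective lower R = 4.859 kΩ.
V_out = 6.72 × 4.859/(1.205 + 4.859) = 5.384 V.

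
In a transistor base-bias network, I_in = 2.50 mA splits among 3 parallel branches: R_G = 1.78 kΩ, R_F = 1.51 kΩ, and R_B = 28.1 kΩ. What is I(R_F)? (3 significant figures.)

I ≈ 1.31 mA

Total conductance ΣG = 1/1.78 + 1/1.51 + 1/28.1 = 1.260 (units of 1/kΩ).
R_F takes the fraction G_k/ΣG = 0.6623/1.260 = 0.5257, so I = 2.50 × 0.5257 = 1.314 mA.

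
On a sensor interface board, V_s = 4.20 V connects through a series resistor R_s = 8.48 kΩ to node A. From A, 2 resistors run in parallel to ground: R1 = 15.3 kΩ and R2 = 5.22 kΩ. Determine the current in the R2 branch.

Parallel bank: R_p = 1/(1/15.3 + 1/5.22) = 3.892 kΩ.
V_A = 4.20 × 3.892/12.37 = 1.321 V.
Branch current I = V_A/R2 = 1.321/5.22 = 0.2531 mA.

I ≈ 0.253 mA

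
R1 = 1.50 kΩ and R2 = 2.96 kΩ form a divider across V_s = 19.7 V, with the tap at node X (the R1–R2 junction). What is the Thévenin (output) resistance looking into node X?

R_th ≈ 0.996 kΩ

Looking into X with the source shorted: R_th = R1·R2/(R1+R2) = 1.500 × 2.96/4.460 = 0.9955 kΩ.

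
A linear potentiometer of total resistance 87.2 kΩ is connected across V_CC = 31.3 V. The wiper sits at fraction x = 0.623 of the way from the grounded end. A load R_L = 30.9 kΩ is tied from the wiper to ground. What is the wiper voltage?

Lower segment x·R_p = 54.33 kΩ; upper segment (1−x)·R_p = 32.87 kΩ.
R_L loads the lower segment: effective lower R = 19.70 kΩ.
Loaded-divider output: V_out = 31.3 × 0.3747 = 11.73 V.
(Unloaded: V_out = x·V_CC = 19.5 V.)

V_out ≈ 11.7 V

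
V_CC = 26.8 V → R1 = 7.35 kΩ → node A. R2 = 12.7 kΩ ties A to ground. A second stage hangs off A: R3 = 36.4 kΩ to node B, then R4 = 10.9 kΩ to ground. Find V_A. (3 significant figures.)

V_A ≈ 15.5 V

Node A sees R2 in parallel with the series input of stage 2, R3 + R4 = 47.30 kΩ.
Effective lower resistance at A: R2 ‖ 47.30 = 10.01 kΩ.
First divider: V_A = V_CC · 10.01/(7.35 + 10.01) = 15.45 V.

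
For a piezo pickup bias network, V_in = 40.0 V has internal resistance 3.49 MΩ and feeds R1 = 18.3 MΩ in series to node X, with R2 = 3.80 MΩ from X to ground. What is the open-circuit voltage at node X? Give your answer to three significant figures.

R1' = 3.49 + 18.3 = 21.79 MΩ (source resistance + R1).
V_th is the unloaded tap voltage: V_in · R2/(R1'+R2) = 40.0 × 0.1485 = 5.940 V.

V_th ≈ 5.94 V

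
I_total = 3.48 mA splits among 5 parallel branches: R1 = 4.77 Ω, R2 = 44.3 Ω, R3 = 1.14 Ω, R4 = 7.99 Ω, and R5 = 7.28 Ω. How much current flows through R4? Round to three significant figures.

I ≈ 0.317 mA

ΣG = 1/4.77 + 1/44.3 + 1/1.14 + 1/7.99 + 1/7.28 = 1.372.
Current divider: I(R4) = I_total · G_k/ΣG = 3.48 × (0.1252/1.372) = 3.48 × 0.09123 = 0.3175 mA.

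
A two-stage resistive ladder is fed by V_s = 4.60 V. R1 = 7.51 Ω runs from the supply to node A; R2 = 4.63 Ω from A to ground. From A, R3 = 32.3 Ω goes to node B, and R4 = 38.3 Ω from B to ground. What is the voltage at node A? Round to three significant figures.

V_A ≈ 1.69 V

Node A sees R2 in parallel with the series input of stage 2, R3 + R4 = 70.60 Ω.
Effective lower resistance at A: R2 ‖ 70.60 = 4.345 Ω.
V_A = 4.60 × 4.345/(7.51 + 4.345) = 1.686 V.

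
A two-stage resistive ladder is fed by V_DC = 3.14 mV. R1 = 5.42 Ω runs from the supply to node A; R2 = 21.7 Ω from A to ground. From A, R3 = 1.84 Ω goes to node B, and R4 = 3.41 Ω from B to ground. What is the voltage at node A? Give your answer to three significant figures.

V_A ≈ 1.38 mV

Looking into the second stage from A: R3 + R4 = 5.250 Ω appears in parallel with R2.
Effective lower resistance at A: R2 ‖ 5.250 = 4.227 Ω.
So V_A = 3.14 × 0.4382 = 1.376 mV.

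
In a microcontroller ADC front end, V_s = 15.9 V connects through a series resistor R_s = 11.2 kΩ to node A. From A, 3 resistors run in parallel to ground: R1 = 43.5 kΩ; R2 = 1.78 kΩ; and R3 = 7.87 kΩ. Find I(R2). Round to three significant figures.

I ≈ 0.996 mA

Combine the parallel branches: R_p = (1/43.5 + 1/1.78 + 1/7.87)⁻¹ = 1.405 kΩ.
V_A by voltage divider: V_A = 15.9 × 1.405/(11.2 + 1.405) = 1.772 V.
Branch current I = V_A/R2 = 1.772/1.78 = 0.9955 mA.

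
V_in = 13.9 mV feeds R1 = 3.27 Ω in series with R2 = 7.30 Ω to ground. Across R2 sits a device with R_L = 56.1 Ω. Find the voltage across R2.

The load sits in parallel with R2, giving an effective lower resistance R2' = R2·R_L/(R2+R_L) = 6.459 Ω.
Voltage divider with the loaded lower leg: V_out = 13.9 × 6.459/(3.27 + 6.459) = 13.9 × 0.6639 = 9.228 mV.

V_out ≈ 9.23 mV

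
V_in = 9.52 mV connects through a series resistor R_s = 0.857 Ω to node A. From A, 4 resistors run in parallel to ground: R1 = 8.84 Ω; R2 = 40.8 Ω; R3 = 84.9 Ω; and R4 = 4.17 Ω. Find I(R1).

Equivalent of the parallel group: R_p = 2.569 Ω.
Node voltage V_A = V_in · R_p/(R_s + R_p) = 9.52 × 0.7499 = 7.139 mV.
I(R1) = V_A / R1 = 7.139/8.84 = 0.8076 mA.

I ≈ 0.808 mA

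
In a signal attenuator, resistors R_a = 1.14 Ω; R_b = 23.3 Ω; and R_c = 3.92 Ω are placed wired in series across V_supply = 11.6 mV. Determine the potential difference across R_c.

Series total: ΣR = 1.14 + 23.3 + 3.92 = 28.36 Ω.
By the voltage-divider rule, V = 11.6 × 3.920/28.36 = 1.603 mV.

V ≈ 1.60 mV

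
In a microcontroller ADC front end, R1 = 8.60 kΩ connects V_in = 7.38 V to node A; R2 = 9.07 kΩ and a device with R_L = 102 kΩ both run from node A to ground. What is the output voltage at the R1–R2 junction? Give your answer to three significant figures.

First combine the lower leg with the load: R2 ‖ R_L = 8.329 kΩ.
Voltage divider with the loaded lower leg: V_out = 7.38 × 8.329/(8.60 + 8.329) = 7.38 × 0.4920 = 3.631 V.

V_out ≈ 3.63 V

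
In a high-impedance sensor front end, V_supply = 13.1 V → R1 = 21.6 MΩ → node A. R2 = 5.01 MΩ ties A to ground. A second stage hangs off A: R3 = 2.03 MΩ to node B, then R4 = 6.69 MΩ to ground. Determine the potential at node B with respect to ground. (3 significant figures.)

Looking into the second stage from A: R3 + R4 = 8.720 MΩ appears in parallel with R2.
Effective lower resistance at A: R2 ‖ 8.720 = 3.182 MΩ.
First divider: V_A = V_supply · 3.182/(21.6 + 3.182) = 1.682 V.
Then the unloaded second divider: V_B = V_A × R4/(R3+R4) = 1.682 × 0.7672 = 1.290 V.

V_B ≈ 1.29 V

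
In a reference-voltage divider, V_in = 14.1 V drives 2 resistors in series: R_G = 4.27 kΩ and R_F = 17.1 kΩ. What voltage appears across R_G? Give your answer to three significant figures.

Total series resistance ΣR = 4.27 + 17.1 = 21.37 kΩ.
Voltage divider: V = V_in · (4.270 / 21.37) = 14.1 × 0.1998 = 2.817 V.

V ≈ 2.82 V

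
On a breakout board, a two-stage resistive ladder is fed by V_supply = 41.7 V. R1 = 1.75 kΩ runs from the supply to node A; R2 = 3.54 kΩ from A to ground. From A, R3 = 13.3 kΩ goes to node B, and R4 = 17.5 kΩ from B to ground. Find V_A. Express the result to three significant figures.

Node A sees R2 in parallel with the series input of stage 2, R3 + R4 = 30.80 kΩ.
Effective lower resistance at A: R2 ‖ 30.80 = 3.175 kΩ.
So V_A = 41.7 × 0.6447 = 26.88 V.

V_A ≈ 26.9 V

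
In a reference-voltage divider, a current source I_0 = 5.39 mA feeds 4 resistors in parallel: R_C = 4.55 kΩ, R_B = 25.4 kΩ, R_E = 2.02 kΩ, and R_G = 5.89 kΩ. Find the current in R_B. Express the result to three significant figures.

I ≈ 0.230 mA

ΣG = 1/4.55 + 1/25.4 + 1/2.02 + 1/5.89 = 0.9240.
By the current-divider rule, I = I_0 · G_k/ΣG = 5.39 × 0.04261 = 0.2297 mA.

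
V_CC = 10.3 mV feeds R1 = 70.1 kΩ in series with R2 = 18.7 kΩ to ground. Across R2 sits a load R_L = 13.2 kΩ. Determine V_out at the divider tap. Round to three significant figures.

First combine the lower leg with the load: R2 ‖ R_L = 7.738 kΩ.
Voltage divider with the loaded lower leg: V_out = 10.3 × 7.738/(70.1 + 7.738) = 10.3 × 0.09941 = 1.024 mV.

V_out ≈ 1.02 mV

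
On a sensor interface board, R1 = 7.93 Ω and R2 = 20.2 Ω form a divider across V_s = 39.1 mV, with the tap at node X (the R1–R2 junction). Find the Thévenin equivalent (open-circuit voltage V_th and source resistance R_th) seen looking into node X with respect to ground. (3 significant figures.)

V_th is the unloaded tap voltage: V_s · R2/(R1+R2) = 39.1 × 0.7181 = 28.08 mV.
With V_s suppressed (replaced by a short), R_th = R1 ‖ R2 = (7.930 × 20.2)/(7.930 + 20.2) = 5.694 Ω.

V_th ≈ 28.1 mV, R_th ≈ 5.69 Ω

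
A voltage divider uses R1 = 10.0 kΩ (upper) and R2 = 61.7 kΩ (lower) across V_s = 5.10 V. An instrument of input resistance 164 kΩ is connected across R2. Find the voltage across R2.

The load sits in parallel with R2, giving an effective lower resistance R2' = R2·R_L/(R2+R_L) = 44.83 kΩ.
Now apply the divider: V_out = 5.10 × 0.8176 = 4.170 V.
(Unloaded it would be 4.39 V; the load pulls it down.)

V_out ≈ 4.17 V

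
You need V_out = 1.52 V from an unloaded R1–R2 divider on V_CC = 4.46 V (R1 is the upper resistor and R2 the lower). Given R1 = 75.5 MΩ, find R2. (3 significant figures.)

Required fraction k = V_out/V_CC = 0.3408.
R2 = R1 · 0.3408/(1 − 0.3408) = 39.03 MΩ.

R2 ≈ 39.0 MΩ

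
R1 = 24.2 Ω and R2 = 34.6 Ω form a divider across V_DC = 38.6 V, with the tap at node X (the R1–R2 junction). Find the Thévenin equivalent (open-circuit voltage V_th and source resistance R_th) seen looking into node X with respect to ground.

V_th ≈ 22.7 V, R_th ≈ 14.2 Ω

V_th is the unloaded tap voltage: V_DC · R2/(R1+R2) = 38.6 × 0.5884 = 22.71 V.
Looking into X with the source shorted: R_th = R1·R2/(R1+R2) = 24.20 × 34.6/58.80 = 14.24 Ω.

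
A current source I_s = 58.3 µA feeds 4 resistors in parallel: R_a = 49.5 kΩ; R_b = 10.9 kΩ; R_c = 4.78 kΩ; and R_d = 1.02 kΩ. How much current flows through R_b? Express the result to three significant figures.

I ≈ 4.11 µA

Conductances: ΣG = 1/49.5 + 1/10.9 + 1/4.78 + 1/1.02 = 1.302 (1/kΩ).
By the current-divider rule, I = I_s · G_k/ΣG = 58.3 × 0.07049 = 4.109 µA.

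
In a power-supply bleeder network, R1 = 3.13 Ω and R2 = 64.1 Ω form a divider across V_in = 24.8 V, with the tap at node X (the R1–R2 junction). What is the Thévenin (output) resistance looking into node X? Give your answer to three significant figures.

Zeroing V_in shorts the top of R1 to ground, so R_th = R1 ‖ R2 = 2.984 Ω.

R_th ≈ 2.98 Ω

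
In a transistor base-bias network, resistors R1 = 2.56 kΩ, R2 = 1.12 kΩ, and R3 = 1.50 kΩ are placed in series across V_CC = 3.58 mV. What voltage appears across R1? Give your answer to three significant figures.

V ≈ 1.77 mV

Series total: ΣR = 2.56 + 1.12 + 1.50 = 5.180 kΩ.
V = V_CC · R/ΣR = 3.58 × 0.4942 = 1.769 mV.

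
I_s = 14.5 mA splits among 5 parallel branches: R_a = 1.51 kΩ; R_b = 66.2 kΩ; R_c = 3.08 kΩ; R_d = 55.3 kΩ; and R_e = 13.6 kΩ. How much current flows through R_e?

I ≈ 0.975 mA

ΣG = 1/1.51 + 1/66.2 + 1/3.08 + 1/55.3 + 1/13.6 = 1.094.
R_e takes the fraction G_k/ΣG = 0.07353/1.094 = 0.06723, so I = 14.5 × 0.06723 = 0.9749 mA.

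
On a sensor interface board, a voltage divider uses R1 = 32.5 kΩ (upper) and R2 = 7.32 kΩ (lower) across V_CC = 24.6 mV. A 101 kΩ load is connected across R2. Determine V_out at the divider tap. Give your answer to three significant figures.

V_out ≈ 4.27 mV

R2 ‖ R_L = (7.32 × 101)/(7.32 + 101) = 6.825 kΩ.
Now apply the divider: V_out = 24.6 × 0.1736 = 4.270 mV.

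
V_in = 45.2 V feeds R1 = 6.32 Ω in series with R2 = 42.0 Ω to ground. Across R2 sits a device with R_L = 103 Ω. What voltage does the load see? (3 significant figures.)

V_out ≈ 37.3 V

First combine the lower leg with the load: R2 ‖ R_L = 29.83 Ω.
Then V_out = V_in · R2'/(R1 + R2') = 45.2 × 29.83/36.15 = 37.30 V.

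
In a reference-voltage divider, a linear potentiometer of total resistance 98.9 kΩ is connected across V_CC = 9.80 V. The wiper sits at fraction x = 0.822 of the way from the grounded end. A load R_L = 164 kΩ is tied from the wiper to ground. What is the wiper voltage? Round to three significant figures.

The pot divides into 17.60 kΩ above the wiper and 81.30 kΩ below.
Lower segment in parallel with the load: 81.30 ‖ 164 = 54.35 kΩ.
Then V_out = V_CC · 54.35/(17.60 + 54.35) = 7.402 V.
(Unloaded: V_out = x·V_CC = 8.06 V.)

V_out ≈ 7.40 V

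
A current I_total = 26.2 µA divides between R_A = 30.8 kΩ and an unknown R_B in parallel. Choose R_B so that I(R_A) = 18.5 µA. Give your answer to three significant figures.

R_B ≈ 74.0 kΩ

The fraction through R_A equals R_B/(R_A+R_B).
18.5/26.2 = R_B/(R_A + R_B) → R_B = R_A · (0.7061)/(1 − 0.7061) = 30.8 × 2.403 = 74.00 kΩ.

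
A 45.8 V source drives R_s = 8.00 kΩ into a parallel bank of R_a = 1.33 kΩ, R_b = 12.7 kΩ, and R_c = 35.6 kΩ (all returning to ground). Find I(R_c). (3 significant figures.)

Combine the parallel branches: R_p = (1/1.33 + 1/12.7 + 1/35.6)⁻¹ = 1.165 kΩ.
V_A = 45.8 × 1.165/9.165 = 5.820 V.
Branch current I = V_A/R_c = 5.820/35.6 = 0.1635 mA.

I ≈ 0.163 mA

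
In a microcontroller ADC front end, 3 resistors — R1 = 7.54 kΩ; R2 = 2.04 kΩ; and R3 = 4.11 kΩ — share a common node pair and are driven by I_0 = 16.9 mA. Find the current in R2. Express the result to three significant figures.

I ≈ 9.56 mA

ΣG = 1/7.54 + 1/2.04 + 1/4.11 = 0.8661.
Current divider: I(R2) = I_0 · G_k/ΣG = 16.9 × (0.4902/0.8661) = 16.9 × 0.5660 = 9.565 mA.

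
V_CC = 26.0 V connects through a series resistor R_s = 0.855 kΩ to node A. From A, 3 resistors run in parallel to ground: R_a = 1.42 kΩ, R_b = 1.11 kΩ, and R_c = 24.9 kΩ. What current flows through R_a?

Equivalent of the parallel group: R_p = 0.6078 kΩ.
Node voltage V_A = V_CC · R_p/(R_s + R_p) = 26.0 × 0.4155 = 10.80 V.
I(R_a) = V_A / R_a = 10.80/1.42 = 7.608 mA.

I ≈ 7.61 mA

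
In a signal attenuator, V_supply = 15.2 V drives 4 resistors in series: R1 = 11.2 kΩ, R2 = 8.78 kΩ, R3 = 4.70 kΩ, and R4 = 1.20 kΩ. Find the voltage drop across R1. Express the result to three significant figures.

Total series resistance ΣR = 11.2 + 8.78 + 4.70 + 1.20 = 25.88 kΩ.
V = V_supply · R/ΣR = 15.2 × 0.4328 = 6.578 V.

V ≈ 6.58 V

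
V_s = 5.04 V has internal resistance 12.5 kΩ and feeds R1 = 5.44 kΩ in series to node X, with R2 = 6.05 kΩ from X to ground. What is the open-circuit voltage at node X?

V_th ≈ 1.27 V

R1' = 12.5 + 5.44 = 17.94 kΩ (source resistance + R1).
Open-circuit (no load on X): V_th = V_s · R2/(R1' + R2) = 5.04 × 6.05/(17.94 + 6.05) = 1.271 V.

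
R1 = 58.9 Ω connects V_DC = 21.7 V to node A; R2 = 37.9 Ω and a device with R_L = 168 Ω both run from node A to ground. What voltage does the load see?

R2 ‖ R_L = (37.9 × 168)/(37.9 + 168) = 30.92 Ω.
Voltage divider with the loaded lower leg: V_out = 21.7 × 30.92/(58.9 + 30.92) = 21.7 × 0.3443 = 7.471 V.
(Unloaded it would be 8.50 V; the load pulls it down.)

V_out ≈ 7.47 V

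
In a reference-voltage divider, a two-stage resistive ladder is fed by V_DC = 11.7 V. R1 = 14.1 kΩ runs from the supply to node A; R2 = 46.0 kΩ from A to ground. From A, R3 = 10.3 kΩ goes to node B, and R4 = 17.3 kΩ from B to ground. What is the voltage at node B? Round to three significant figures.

V_B ≈ 4.04 V

The second stage (R3 + R4 = 27.60 kΩ) loads node A in parallel with R2.
Effective lower resistance at A: R2 ‖ 27.60 = 17.25 kΩ.
V_A = 11.7 × 17.25/(14.1 + 17.25) = 6.438 V.
Stage 2 is unloaded, so V_B = V_A · R4/(R3+R4) = 6.438 × 17.3/27.60 = 4.035 V.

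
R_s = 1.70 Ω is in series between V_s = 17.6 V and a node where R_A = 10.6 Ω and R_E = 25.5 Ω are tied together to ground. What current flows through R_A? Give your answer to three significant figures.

Combine the parallel branches: R_p = (1/10.6 + 1/25.5)⁻¹ = 7.488 Ω.
Node voltage V_A = V_s · R_p/(R_s + R_p) = 17.6 × 0.8150 = 14.34 V.
Branch current I = V_A/R_A = 14.34/10.6 = 1.353 A.
(Check via current divider: I_total = 1.916 A; share G_k/ΣG = 0.7064 → same result.)

I ≈ 1.35 A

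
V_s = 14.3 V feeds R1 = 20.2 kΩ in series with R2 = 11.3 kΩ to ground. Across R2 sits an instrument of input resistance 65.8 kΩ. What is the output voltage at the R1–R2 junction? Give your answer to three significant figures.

V_out ≈ 4.62 V

First combine the lower leg with the load: R2 ‖ R_L = 9.644 kΩ.
Then V_out = V_s · R2'/(R1 + R2') = 14.3 × 9.644/29.84 = 4.621 V.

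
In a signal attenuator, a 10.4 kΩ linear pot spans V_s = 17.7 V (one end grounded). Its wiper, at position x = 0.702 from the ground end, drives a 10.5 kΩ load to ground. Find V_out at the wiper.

V_out ≈ 10.3 V

The pot divides into 3.099 kΩ above the wiper and 7.301 kΩ below.
Lower segment in parallel with the load: 7.301 ‖ 10.5 = 4.306 kΩ.
Loaded-divider output: V_out = 17.7 × 0.5815 = 10.29 V.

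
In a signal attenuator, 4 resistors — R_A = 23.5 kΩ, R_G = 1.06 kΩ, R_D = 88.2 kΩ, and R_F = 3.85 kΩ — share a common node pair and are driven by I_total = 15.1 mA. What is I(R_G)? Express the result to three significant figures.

Conductances: ΣG = 1/23.5 + 1/1.06 + 1/88.2 + 1/3.85 = 1.257 (1/kΩ).
By the current-divider rule, I = I_total · G_k/ΣG = 15.1 × 0.7505 = 11.33 mA.

I ≈ 11.3 mA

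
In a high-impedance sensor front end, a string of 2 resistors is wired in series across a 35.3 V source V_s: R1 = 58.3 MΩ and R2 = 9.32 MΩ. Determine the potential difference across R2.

ΣR = 58.3 + 9.32 = 67.62 MΩ.
By the voltage-divider rule, V = 35.3 × 9.320/67.62 = 4.865 V.

V ≈ 4.87 V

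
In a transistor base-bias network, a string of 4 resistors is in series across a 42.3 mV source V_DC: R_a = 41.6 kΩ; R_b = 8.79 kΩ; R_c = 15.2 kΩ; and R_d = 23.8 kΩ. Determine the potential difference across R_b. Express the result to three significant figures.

ΣR = 41.6 + 8.79 + 15.2 + 23.8 = 89.39 kΩ.
V = V_DC · R/ΣR = 42.3 × 0.09833 = 4.159 mV.

V ≈ 4.16 mV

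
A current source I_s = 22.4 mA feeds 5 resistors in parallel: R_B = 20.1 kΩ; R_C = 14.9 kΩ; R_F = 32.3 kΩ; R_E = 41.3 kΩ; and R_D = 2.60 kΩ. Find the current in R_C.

I ≈ 2.70 mA

Total conductance ΣG = 1/20.1 + 1/14.9 + 1/32.3 + 1/41.3 + 1/2.60 = 0.5567 (units of 1/kΩ).
Current divider: I(R_C) = I_s · G_k/ΣG = 22.4 × (0.06711/0.5567) = 22.4 × 0.1206 = 2.701 mA.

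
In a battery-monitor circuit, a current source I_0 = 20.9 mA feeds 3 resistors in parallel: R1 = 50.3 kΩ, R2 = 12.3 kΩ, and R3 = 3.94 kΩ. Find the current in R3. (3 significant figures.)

Conductances: ΣG = 1/50.3 + 1/12.3 + 1/3.94 = 0.3550 (1/kΩ).
Current divider: I(R3) = I_0 · G_k/ΣG = 20.9 × (0.2538/0.3550) = 20.9 × 0.7150 = 14.94 mA.

I ≈ 14.9 mA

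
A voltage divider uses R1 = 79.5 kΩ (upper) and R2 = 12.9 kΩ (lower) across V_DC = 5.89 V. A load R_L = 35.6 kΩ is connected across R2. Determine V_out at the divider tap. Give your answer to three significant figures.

V_out ≈ 0.627 V

R2 ‖ R_L = (12.9 × 35.6)/(12.9 + 35.6) = 9.469 kΩ.
Voltage divider with the loaded lower leg: V_out = 5.89 × 9.469/(79.5 + 9.469) = 5.89 × 0.1064 = 0.6269 V.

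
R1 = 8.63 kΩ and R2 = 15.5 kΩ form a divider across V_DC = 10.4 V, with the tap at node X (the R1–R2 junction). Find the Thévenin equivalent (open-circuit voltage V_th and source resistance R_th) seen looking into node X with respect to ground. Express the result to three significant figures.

With X open, the divider is unloaded: V_th = 10.4 × 15.5/24.13 = 6.680 V.
Zeroing V_DC shorts the top of R1 to ground, so R_th = R1 ‖ R2 = 5.544 kΩ.

V_th ≈ 6.68 V, R_th ≈ 5.54 kΩ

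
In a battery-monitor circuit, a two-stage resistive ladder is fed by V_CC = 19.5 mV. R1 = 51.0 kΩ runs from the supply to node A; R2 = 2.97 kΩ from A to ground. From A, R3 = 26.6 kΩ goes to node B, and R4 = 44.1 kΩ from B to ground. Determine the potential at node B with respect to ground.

Node A sees R2 in parallel with the series input of stage 2, R3 + R4 = 70.70 kΩ.
Effective lower resistance at A: R2 ‖ 70.70 = 2.850 kΩ.
V_A = 19.5 × 2.850/(51.0 + 2.850) = 1.032 mV.
Then the unloaded second divider: V_B = V_A × R4/(R3+R4) = 1.032 × 0.6238 = 0.6438 mV.

V_B ≈ 0.644 mV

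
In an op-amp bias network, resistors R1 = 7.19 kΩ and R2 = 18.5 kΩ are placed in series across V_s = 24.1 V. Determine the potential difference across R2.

V ≈ 17.4 V

Total series resistance ΣR = 7.19 + 18.5 = 25.69 kΩ.
By the voltage-divider rule, V = 24.1 × 18.50/25.69 = 17.36 V.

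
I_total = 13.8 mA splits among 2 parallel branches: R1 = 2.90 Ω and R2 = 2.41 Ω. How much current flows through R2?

I ≈ 7.54 mA

For two parallel branches, I_k = I_total · (other R)/(sum of R).
I(R2) = 13.8 × 2.90/(2.90 + 2.41) = 13.8 × 0.5461 = 7.537 mA.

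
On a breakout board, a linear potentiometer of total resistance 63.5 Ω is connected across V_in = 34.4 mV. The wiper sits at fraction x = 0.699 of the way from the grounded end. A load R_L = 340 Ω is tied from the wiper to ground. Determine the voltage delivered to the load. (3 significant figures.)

V_out ≈ 23.1 mV

Lower segment x·R_p = 44.39 Ω; upper segment (1−x)·R_p = 19.11 Ω.
Lower segment in parallel with the load: 44.39 ‖ 340 = 39.26 Ω.
Then V_out = V_in · 39.26/(19.11 + 39.26) = 23.14 mV.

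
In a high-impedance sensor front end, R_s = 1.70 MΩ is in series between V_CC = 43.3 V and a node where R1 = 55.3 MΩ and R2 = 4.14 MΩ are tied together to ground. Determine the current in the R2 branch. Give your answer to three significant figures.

I ≈ 7.26 µA

Equivalent of the parallel group: R_p = 3.852 MΩ.
V_A by voltage divider: V_A = 43.3 × 3.852/(1.70 + 3.852) = 30.04 V.
I(R2) = V_A / R2 = 30.04/4.14 = 7.256 µA.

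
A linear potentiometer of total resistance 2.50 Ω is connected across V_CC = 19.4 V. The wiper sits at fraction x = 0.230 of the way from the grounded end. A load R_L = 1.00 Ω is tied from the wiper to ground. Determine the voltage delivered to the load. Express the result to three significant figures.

Lower segment x·R_p = 0.5750 Ω; upper segment (1−x)·R_p = 1.925 Ω.
R_L loads the lower segment: effective lower R = 0.3651 Ω.
V_out = 19.4 × 0.3651/(1.925 + 0.3651) = 3.093 V.

V_out ≈ 3.09 V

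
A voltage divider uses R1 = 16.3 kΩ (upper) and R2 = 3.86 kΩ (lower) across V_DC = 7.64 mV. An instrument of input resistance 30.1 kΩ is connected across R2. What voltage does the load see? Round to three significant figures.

V_out ≈ 1.33 mV

First combine the lower leg with the load: R2 ‖ R_L = 3.421 kΩ.
Voltage divider with the loaded lower leg: V_out = 7.64 × 3.421/(16.3 + 3.421) = 7.64 × 0.1735 = 1.325 mV.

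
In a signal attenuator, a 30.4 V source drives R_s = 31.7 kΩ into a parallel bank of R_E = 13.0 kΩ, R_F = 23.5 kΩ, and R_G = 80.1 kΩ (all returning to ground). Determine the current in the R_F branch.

I ≈ 0.250 mA

Parallel bank: R_p = 1/(1/13.0 + 1/23.5 + 1/80.1) = 7.578 kΩ.
Node voltage V_A = V_DC · R_p/(R_s + R_p) = 30.4 × 0.1929 = 5.865 V.
Branch current I = V_A/R_F = 5.865/23.5 = 0.2496 mA.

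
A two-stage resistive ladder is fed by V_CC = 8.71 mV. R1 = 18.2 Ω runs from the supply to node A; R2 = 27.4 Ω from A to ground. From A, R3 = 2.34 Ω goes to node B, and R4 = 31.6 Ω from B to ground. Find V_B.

V_B ≈ 3.69 mV

The second stage (R3 + R4 = 33.94 Ω) loads node A in parallel with R2.
Effective lower resistance at A: R2 ‖ 33.94 = 15.16 Ω.
First divider: V_A = V_CC · 15.16/(18.2 + 15.16) = 3.958 mV.
Stage 2 is unloaded, so V_B = V_A · R4/(R3+R4) = 3.958 × 31.6/33.94 = 3.685 mV.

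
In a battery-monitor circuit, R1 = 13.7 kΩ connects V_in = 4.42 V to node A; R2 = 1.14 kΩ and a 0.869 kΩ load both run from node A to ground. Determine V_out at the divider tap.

The load sits in parallel with R2, giving an effective lower resistance R2' = R2·R_L/(R2+R_L) = 0.4931 kΩ.
Now apply the divider: V_out = 4.42 × 0.03474 = 0.1536 V.
(Unloaded it would be 0.340 V; the load pulls it down.)

V_out ≈ 0.154 V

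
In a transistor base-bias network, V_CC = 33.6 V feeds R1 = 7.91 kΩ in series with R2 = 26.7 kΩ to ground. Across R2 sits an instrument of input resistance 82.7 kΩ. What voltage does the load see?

V_out ≈ 24.1 V

R2 ‖ R_L = (26.7 × 82.7)/(26.7 + 82.7) = 20.18 kΩ.
Then V_out = V_CC · R2'/(R1 + R2') = 33.6 × 20.18/28.09 = 24.14 V.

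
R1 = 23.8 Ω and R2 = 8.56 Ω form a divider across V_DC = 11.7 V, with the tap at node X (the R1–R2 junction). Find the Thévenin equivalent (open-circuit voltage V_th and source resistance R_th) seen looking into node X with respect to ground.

Open-circuit (no load on X): V_th = V_DC · R2/(R1 + R2) = 11.7 × 8.56/(23.80 + 8.56) = 3.095 V.
With V_DC suppressed (replaced by a short), R_th = R1 ‖ R2 = (23.80 × 8.56)/(23.80 + 8.56) = 6.296 Ω.

V_th ≈ 3.09 V, R_th ≈ 6.30 Ω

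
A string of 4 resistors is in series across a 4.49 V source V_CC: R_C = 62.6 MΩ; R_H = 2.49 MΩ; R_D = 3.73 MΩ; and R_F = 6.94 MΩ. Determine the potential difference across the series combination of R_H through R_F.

ΣR = 62.6 + 2.49 + 3.73 + 6.94 = 75.76 MΩ.
R_{R_H..R_F} = 2.49 + 3.73 + 6.94 = 13.16 MΩ.
Voltage divider: V = V_CC · (13.16 / 75.76) = 4.49 × 0.1737 = 0.7799 V.

V ≈ 0.780 V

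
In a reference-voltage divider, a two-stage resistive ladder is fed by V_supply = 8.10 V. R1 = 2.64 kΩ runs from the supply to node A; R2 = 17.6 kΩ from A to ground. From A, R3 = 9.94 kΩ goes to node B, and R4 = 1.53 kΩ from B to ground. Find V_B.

Node A sees R2 in parallel with the series input of stage 2, R3 + R4 = 11.47 kΩ.
Effective lower resistance at A: R2 ‖ 11.47 = 6.944 kΩ.
First divider: V_A = V_supply · 6.944/(2.64 + 6.944) = 5.869 V.
Stage 2 is unloaded, so V_B = V_A · R4/(R3+R4) = 5.869 × 1.53/11.47 = 0.7829 V.

V_B ≈ 0.783 V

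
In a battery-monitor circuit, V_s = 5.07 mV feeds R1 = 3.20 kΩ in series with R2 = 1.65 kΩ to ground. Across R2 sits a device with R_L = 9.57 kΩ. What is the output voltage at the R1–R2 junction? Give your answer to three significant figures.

V_out ≈ 1.55 mV

R2 ‖ R_L = (1.65 × 9.57)/(1.65 + 9.57) = 1.407 kΩ.
Then V_out = V_s · R2'/(R1 + R2') = 5.07 × 1.407/4.607 = 1.549 mV.
(Unloaded it would be 1.72 mV; the load pulls it down.)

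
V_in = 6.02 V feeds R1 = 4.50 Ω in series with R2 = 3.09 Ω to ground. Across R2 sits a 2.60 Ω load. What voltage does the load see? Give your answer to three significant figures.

First combine the lower leg with the load: R2 ‖ R_L = 1.412 Ω.
Voltage divider with the loaded lower leg: V_out = 6.02 × 1.412/(4.50 + 1.412) = 6.02 × 0.2388 = 1.438 V.

V_out ≈ 1.44 V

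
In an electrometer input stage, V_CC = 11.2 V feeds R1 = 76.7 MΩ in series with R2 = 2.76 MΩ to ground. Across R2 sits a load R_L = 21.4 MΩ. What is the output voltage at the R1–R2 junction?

R2 ‖ R_L = (2.76 × 21.4)/(2.76 + 21.4) = 2.445 MΩ.
Now apply the divider: V_out = 11.2 × 0.03089 = 0.3460 V.

V_out ≈ 0.346 V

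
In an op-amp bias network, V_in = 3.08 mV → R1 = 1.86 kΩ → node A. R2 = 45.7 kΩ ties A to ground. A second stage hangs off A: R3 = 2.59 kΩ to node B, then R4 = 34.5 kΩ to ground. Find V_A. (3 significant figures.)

V_A ≈ 2.82 mV

The second stage (R3 + R4 = 37.09 kΩ) loads node A in parallel with R2.
R2 ‖ (R3+R4) = 20.47 kΩ.
First divider: V_A = V_in · 20.47/(1.86 + 20.47) = 2.823 mV.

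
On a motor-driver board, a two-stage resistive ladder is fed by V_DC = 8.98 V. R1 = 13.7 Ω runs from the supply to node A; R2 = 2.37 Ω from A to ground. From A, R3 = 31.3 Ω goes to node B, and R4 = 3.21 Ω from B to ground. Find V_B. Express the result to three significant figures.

V_B ≈ 0.116 V

The second stage (R3 + R4 = 34.51 Ω) loads node A in parallel with R2.
Effective lower resistance at A: R2 ‖ 34.51 = 2.218 Ω.
First divider: V_A = V_DC · 2.218/(13.7 + 2.218) = 1.251 V.
Then the unloaded second divider: V_B = V_A × R4/(R3+R4) = 1.251 × 0.09302 = 0.1164 V.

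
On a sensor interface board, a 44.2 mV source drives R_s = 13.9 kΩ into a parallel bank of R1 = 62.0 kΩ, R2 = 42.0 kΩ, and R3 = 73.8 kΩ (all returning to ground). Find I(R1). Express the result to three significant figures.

I ≈ 0.409 µA

Equivalent of the parallel group: R_p = 18.70 kΩ.
Node voltage V_A = V_DC · R_p/(R_s + R_p) = 44.2 × 0.5736 = 25.35 mV.
Branch current I = V_A/R1 = 25.35/62.0 = 0.4089 µA.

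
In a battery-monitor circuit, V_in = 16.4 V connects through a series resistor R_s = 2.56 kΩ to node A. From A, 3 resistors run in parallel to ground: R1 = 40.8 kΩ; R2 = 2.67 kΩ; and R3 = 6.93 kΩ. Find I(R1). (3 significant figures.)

Combine the parallel branches: R_p = (1/40.8 + 1/2.67 + 1/6.93)⁻¹ = 1.840 kΩ.
V_A = 16.4 × 1.840/4.400 = 6.859 V.
I(R1) = V_A / R1 = 6.859/40.8 = 0.1681 mA.

I ≈ 0.168 mA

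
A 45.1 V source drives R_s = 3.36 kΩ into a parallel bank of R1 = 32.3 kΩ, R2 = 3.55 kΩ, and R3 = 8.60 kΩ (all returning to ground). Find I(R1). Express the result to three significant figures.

I ≈ 0.572 mA

Equivalent of the parallel group: R_p = 2.331 kΩ.
Node voltage V_A = V_supply · R_p/(R_s + R_p) = 45.1 × 0.4096 = 18.47 V.
I(R1) = V_A / R1 = 18.47/32.3 = 0.5720 mA.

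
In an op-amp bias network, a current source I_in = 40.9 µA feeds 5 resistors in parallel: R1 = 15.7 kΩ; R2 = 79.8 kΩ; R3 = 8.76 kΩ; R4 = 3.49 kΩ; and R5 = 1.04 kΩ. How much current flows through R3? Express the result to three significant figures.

I ≈ 3.25 µA

ΣG = 1/15.7 + 1/79.8 + 1/8.76 + 1/3.49 + 1/1.04 = 1.438.
Current divider: I(R3) = I_in · G_k/ΣG = 40.9 × (0.1142/1.438) = 40.9 × 0.07936 = 3.246 µA.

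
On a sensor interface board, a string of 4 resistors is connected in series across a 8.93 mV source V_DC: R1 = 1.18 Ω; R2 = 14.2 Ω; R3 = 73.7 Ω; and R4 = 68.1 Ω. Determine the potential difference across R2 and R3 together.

Total series resistance ΣR = 1.18 + 14.2 + 73.7 + 68.1 = 157.2 Ω.
R_{R2..R3} = 14.2 + 73.7 = 87.90 Ω.
Voltage divider: V = V_DC · (87.90 / 157.2) = 8.93 × 0.5592 = 4.994 mV.

V ≈ 4.99 mV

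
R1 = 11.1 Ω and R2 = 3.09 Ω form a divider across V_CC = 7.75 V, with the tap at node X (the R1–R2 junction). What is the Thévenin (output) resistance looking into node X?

With V_CC suppressed (replaced by a short), R_th = R1 ‖ R2 = (11.10 × 3.09)/(11.10 + 3.09) = 2.417 Ω.

R_th ≈ 2.42 Ω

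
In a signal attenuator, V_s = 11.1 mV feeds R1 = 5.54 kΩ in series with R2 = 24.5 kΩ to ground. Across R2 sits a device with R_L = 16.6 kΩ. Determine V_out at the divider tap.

V_out ≈ 7.12 mV

The load sits in parallel with R2, giving an effective lower resistance R2' = R2·R_L/(R2+R_L) = 9.895 kΩ.
Then V_out = V_s · R2'/(R1 + R2') = 11.1 × 9.895/15.44 = 7.116 mV.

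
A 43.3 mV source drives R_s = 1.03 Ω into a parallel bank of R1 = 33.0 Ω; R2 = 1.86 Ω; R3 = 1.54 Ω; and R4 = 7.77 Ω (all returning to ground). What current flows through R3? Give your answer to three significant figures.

I ≈ 11.8 mA

Parallel bank: R_p = 1/(1/33.0 + 1/1.86 + 1/1.54 + 1/7.77) = 0.7429 Ω.
Node voltage V_A = V_supply · R_p/(R_s + R_p) = 43.3 × 0.4190 = 18.14 mV.
I(R3) = V_A / R3 = 18.14/1.54 = 11.78 mA.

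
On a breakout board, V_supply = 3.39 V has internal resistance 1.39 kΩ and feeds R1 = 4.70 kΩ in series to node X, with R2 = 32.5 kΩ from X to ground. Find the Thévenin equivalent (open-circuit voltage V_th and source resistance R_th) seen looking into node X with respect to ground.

V_th ≈ 2.86 V, R_th ≈ 5.13 kΩ

R1' = 1.39 + 4.70 = 6.090 kΩ (source resistance + R1).
With X open, the divider is unloaded: V_th = 3.39 × 32.5/38.59 = 2.855 V.
With V_supply suppressed (replaced by a short), R_th = R1' ‖ R2 = (6.090 × 32.5)/(6.090 + 32.5) = 5.129 kΩ.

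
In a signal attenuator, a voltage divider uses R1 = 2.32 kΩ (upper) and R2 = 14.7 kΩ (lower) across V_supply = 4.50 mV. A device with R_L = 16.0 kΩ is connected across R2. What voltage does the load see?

V_out ≈ 3.45 mV

The load sits in parallel with R2, giving an effective lower resistance R2' = R2·R_L/(R2+R_L) = 7.661 kΩ.
Voltage divider with the loaded lower leg: V_out = 4.50 × 7.661/(2.32 + 7.661) = 4.50 × 0.7676 = 3.454 mV.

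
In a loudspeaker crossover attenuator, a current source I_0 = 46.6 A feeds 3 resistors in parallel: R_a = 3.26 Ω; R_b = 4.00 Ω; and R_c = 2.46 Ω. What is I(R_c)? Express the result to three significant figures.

ΣG = 1/3.26 + 1/4.00 + 1/2.46 = 0.9633.
R_c takes the fraction G_k/ΣG = 0.4065/0.9633 = 0.4220, so I = 46.6 × 0.4220 = 19.67 A.

I ≈ 19.7 A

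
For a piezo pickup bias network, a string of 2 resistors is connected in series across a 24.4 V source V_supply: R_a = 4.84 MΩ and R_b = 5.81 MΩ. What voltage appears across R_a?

Total series resistance ΣR = 4.84 + 5.81 = 10.65 MΩ.
By the voltage-divider rule, V = 24.4 × 4.840/10.65 = 11.09 V.

V ≈ 11.1 V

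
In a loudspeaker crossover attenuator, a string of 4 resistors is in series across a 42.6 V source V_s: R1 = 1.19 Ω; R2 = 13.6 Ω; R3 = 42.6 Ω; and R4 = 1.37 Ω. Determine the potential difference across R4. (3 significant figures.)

V ≈ 0.993 V

Series total: ΣR = 1.19 + 13.6 + 42.6 + 1.37 = 58.76 Ω.
V = V_s · R/ΣR = 42.6 × 0.02332 = 0.9932 V.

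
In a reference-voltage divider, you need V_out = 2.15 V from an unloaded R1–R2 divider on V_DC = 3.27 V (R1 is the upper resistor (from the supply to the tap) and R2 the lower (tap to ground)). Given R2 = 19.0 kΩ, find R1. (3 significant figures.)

R1 ≈ 9.90 kΩ

V_out/V_DC = R2/(R1+R2) = 0.6575.
Rearranging, R1 = R2·(1−k)/k = 19.0 × 0.5209 = 9.898 kΩ.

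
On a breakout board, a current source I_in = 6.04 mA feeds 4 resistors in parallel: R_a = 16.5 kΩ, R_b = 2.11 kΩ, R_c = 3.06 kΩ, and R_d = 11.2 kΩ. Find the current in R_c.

I ≈ 2.08 mA

Total conductance ΣG = 1/16.5 + 1/2.11 + 1/3.06 + 1/11.2 = 0.9506 (units of 1/kΩ).
By the current-divider rule, I = I_in · G_k/ΣG = 6.04 × 0.3438 = 2.076 mA.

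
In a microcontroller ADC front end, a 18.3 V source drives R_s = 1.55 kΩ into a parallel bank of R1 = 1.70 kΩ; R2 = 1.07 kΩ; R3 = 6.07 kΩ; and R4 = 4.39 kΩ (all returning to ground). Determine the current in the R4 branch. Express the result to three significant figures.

I ≈ 1.05 mA

Combine the parallel branches: R_p = (1/1.70 + 1/1.07 + 1/6.07 + 1/4.39)⁻¹ = 0.5221 kΩ.
Node voltage V_A = V_DC · R_p/(R_s + R_p) = 18.3 × 0.2520 = 4.611 V.
I(R4) = V_A / R4 = 4.611/4.39 = 1.050 mA.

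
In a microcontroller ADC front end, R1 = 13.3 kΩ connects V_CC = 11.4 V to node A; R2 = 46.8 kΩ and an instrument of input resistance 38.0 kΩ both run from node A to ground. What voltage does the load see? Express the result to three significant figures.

V_out ≈ 6.98 V

First combine the lower leg with the load: R2 ‖ R_L = 20.97 kΩ.
Then V_out = V_CC · R2'/(R1 + R2') = 11.4 × 20.97/34.27 = 6.976 V.
(Unloaded it would be 8.88 V; the load pulls it down.)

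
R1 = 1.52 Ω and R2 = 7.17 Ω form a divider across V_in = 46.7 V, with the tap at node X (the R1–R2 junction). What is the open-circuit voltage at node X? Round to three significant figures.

V_th is the unloaded tap voltage: V_in · R2/(R1+R2) = 46.7 × 0.8251 = 38.53 V.

V_th ≈ 38.5 V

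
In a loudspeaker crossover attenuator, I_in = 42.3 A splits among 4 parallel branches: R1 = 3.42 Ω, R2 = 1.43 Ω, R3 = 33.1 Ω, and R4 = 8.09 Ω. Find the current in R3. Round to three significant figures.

ΣG = 1/3.42 + 1/1.43 + 1/33.1 + 1/8.09 = 1.146.
By the current-divider rule, I = I_in · G_k/ΣG = 42.3 × 0.02637 = 1.116 A.

I ≈ 1.12 A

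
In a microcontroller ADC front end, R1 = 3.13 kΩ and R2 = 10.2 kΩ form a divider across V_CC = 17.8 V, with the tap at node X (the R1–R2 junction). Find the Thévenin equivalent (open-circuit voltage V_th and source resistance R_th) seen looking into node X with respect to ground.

V_th is the unloaded tap voltage: V_CC · R2/(R1+R2) = 17.8 × 0.7652 = 13.62 V.
Looking into X with the source shorted: R_th = R1·R2/(R1+R2) = 3.130 × 10.2/13.33 = 2.395 kΩ.

V_th ≈ 13.6 V, R_th ≈ 2.40 kΩ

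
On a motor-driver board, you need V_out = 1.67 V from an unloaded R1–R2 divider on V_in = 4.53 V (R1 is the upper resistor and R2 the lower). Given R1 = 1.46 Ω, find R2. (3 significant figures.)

Required fraction k = V_out/V_in = 0.3687.
So R2 = R1 · V_out/(V_in − V_out) = 1.46 × 1.67/(4.53 − 1.67) = 1.46 × 0.5839 = 0.8525 Ω.

R2 ≈ 0.853 Ω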